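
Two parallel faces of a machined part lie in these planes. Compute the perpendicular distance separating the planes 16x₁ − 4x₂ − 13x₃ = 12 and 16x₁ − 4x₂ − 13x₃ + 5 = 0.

17/21

With common normal n = (16, −4, −13) (|n| = 21), the distance is |12 − (-5)|/|n| = 17/21.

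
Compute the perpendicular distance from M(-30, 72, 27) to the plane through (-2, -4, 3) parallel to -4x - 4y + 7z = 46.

8/3

Parallel planes share the normal n = (-4, -4, 7); since (-2, -4, 3) lies on the plane, its equation is -4x - 4y + 7z = 45.
n = (-4, -4, 7); n·P − 45 = -24; |n| = 9; distance = 24/9 = 8/3.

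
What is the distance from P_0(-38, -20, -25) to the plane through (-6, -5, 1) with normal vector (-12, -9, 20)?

The plane has equation n·(r − (-6, -5, 1)) = 0, i.e. n·r = 137.
Then n·(-38, -20, -25) - 137 = -1.
|n| = √(144 + 81 + 400) = 25, so the distance is |-1|/25 = 1/25.

1/25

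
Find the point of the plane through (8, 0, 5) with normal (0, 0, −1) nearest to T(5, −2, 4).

(5, -2, 5)

n = (0, 0, −1), |n|² = 1, and n·T − (-5) = 1.
t = 1/1 = 1, so the foot is T − t·n = (5, −2, 4) − 1·(0, 0, −1) = (5, −2, 5).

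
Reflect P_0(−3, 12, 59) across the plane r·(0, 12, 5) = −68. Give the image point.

n = (0, 12, 5), |n|² = 169, n·P_0 − (-68) = 507, so t = 507/169 = 3.
Foot F = P_0 − 3·n = (−3, −24, 44); the reflection is 2F − P_0 = (−3, −60, 29).

(-3, -60, 29)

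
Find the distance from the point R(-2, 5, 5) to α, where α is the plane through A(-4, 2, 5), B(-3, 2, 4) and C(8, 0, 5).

AB = (1, 0, -1) and AC = (12, -2, 0), so a normal is n = AB × AC = (-2, -12, -2).
Then n·(-2, 5, 5) - (-26) = -40.
|n| = √(4 + 144 + 4) = 2√38, so the distance is |-40|/(2√38) = 10√38/19.

20/√38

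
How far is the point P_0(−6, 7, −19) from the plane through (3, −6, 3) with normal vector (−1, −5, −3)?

2√35/7

The plane has equation n·(r − (3, −6, 3)) = 0, i.e. n·r = 18.
Then n·(−6, 7, −19) − 18 = 10.
|n| = √(1 + 25 + 9) = √35, so the distance is |10|/√35 = 10/√35.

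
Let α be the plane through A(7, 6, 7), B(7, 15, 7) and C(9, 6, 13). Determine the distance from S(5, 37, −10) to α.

AB = (0, 9, 0) and AC = (2, 0, 6), so a normal is n = AB × AC = (54, 0, −18).
n = (54, 0, −18); n·P − 252 = 198; |n| = 18√10; distance = 198/(18√10) = 11√10/10.

11/√10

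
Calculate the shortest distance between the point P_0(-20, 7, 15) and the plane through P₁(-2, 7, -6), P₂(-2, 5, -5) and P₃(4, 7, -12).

P₁P₂ = (0, -2, 1) and P₁P₃ = (6, 0, -6), so a normal is n = P₁P₂ × P₁P₃ = (12, 6, 12).
n = (12, 6, 12); n·P − (-54) = 36; |n| = 18; distance = 36/18 = 2.

2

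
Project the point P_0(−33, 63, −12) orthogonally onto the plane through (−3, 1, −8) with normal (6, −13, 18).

(-21, 37, 24)

The perpendicular from P_0 has direction n = (6, −13, 18): r = (−33, 63, −12) + λ(6, −13, 18).
Substitute into the plane: n·(P_0 + λn) = -175 gives -1233 + 529λ = -175, so λ = 2.
Foot = (−33, 63, −12) + 2·(6, −13, 18) = (−21, 37, 24).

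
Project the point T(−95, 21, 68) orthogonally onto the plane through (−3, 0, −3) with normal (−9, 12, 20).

(-59, -27, -12)

n = (−9, 12, 20), |n|² = 625, and n·T − (-33) = 2500.
t = 2500/625 = 4, so the foot is T − t·n = (−95, 21, 68) − 4·(−9, 12, 20) = (−59, −27, −12).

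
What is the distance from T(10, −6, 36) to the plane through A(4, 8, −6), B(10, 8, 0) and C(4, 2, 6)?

4√6/3

AB = (6, 0, 6) and AC = (0, −6, 12), so a normal is n = AB × AC = (36, −72, −36).
Then n·(10, −6, 36) − (−216) = −288.
|n| = √(1296 + 5184 + 1296) = 36√6, so the distance is |-288|/(36√6) = 8/√6.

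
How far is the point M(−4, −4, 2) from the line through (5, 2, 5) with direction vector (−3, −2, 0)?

Direction vector d = (−3, −2, 0).
AP = (−9, −6, −3), and AP × d = (−6, 9, 0).
|AP × d|² = 117 and |d|² = 13, so the distance is √(117/13) = √9 = 3.

3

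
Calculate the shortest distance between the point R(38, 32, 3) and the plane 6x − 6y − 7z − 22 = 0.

d = |6·38 + (-6)·32 + (-7)·3 − 22| / √(36 + 36 + 49) = |-7| / 11 = 7/11.

7/11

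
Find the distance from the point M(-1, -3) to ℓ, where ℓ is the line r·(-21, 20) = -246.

d = |(-21)·(-1) + 20·(-3) − (-246)| / √(441 + 400) = |207|/29 = 207/29.

207/29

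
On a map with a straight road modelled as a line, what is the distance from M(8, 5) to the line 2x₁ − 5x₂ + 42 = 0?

d = |2·8 + (-5)·5 − (-42)| / √(4 + 25) = |33|/√29 = 33/√29.

33/√29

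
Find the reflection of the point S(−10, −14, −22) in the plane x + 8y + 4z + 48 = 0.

(-6, 18, -6)

With n = (1, 8, 4), the signed offset is (n·S − (-48))/|n|² = -162/81 = -2.
S' = S − 2t·n = (−10, −14, −22) − (-4)·(1, 8, 4) = (−6, 18, −6).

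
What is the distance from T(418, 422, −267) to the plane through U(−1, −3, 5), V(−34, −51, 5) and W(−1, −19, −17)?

UV = (−33, −48, 0) and UW = (0, −16, −22), so a normal is n = UV × UW = (1056, −726, 528).
Then n·(418, 422, −267) − 3762 = −9702.
|n| = √(1115136 + 527076 + 278784) = 1386, so the distance is |-9702|/1386 = 7.

7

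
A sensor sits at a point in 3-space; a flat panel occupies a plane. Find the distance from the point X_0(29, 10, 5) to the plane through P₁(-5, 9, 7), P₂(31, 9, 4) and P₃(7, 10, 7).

P₁P₂ = (36, 0, -3) and P₁P₃ = (12, 1, 0), so a normal is n = P₁P₂ × P₁P₃ = (3, -36, 36).
Then n·(29, 10, 5) - (-87) = -6.
|n| = √(9 + 1296 + 1296) = 51, so the distance is |-6|/51 = 2/17.

2/17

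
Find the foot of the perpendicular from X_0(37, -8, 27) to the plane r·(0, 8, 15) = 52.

(37, -16, 12)

The perpendicular from X_0 has direction n = (0, 8, 15): r = (37, -8, 27) + λ(0, 8, 15).
Substitute into the plane: n·(X_0 + λn) = 52 gives 341 + 289λ = 52, so λ = -1.
Foot = (37, -8, 27) + (-1)·(0, 8, 15) = (37, -16, 12).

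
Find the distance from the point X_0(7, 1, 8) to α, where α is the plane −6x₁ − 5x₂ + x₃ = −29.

n = (−6, −5, 1); n·P − (-29) = -10; |n| = √62; distance = 10/√62.

10/√62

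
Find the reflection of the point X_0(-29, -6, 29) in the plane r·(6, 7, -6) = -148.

(-5, 22, 5)

With n = (6, 7, -6), the signed offset is (n·X_0 − (-148))/|n|² = -242/121 = -2.
X_0' = X_0 − 2t·n = (-29, -6, 29) − (-4)·(6, 7, -6) = (-5, 22, 5).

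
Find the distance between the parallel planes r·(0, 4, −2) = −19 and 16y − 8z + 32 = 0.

11√5/10

Divide the second equation by 4 to match normals: 4y − 2z = -8.
With common normal n = (0, 4, −2) (|n| = 2√5), the distance is |(-19) − (-8)|/|n| = 11/(2√5).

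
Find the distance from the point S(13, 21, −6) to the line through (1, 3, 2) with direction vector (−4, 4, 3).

Direction vector d = (−4, 4, 3).
AP = (12, 18, −8); AP·d = 0, |AP|² = 532, |d|² = 41.
distance² = |AP|² − (AP·d)²/|d|² = 532 − 0/41 = 532, so the distance is 2√133.

2√133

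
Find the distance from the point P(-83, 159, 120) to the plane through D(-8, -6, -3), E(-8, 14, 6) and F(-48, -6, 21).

DE = (0, 20, 9) and DF = (-40, 0, 24), so a normal is n = DE × DF = (480, -360, 800).
d = |480·(-83) + (-360)·159 + 800·120 − (-4080)| / √(230400 + 129600 + 640000) = |3000| / 1000 = 3.

3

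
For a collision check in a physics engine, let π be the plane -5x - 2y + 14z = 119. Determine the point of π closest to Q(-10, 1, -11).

(-15, -1, 3)

The perpendicular from Q has direction n = (-5, -2, 14): r = (-10, 1, -11) + μ(-5, -2, 14).
Substitute into the plane: n·(Q + μn) = 119 gives -106 + 225μ = 119, so μ = 1.
Foot = (-10, 1, -11) + 1·(-5, -2, 14) = (-15, -1, 3).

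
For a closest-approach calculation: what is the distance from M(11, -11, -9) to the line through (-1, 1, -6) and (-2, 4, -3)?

A direction vector is d = (-1, 3, 3).
AP = (12, -12, -3), and AP × d = (-27, -33, 24).
|AP × d|² = 2394 and |d|² = 19, so the distance is √(2394/19) = √126 = 3√14.

3√14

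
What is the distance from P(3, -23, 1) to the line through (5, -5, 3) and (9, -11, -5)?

6√6

A direction vector is d = (4, -6, -8).
AP = (-2, -18, -2), and AP × d = (132, -24, 84).
|AP × d|² = 25056 and |d|² = 116, so the distance is √(25056/116) = √216 = 6√6.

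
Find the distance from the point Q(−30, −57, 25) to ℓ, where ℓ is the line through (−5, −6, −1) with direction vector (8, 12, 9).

Direction vector d = (8, 12, 9).
AP = (−25, −51, 26); AP·d = -578, |AP|² = 3902, |d|² = 289.
distance² = |AP|² − (AP·d)²/|d|² = 3902 − 334084/289 = 2746, so the distance is √2746.

√2746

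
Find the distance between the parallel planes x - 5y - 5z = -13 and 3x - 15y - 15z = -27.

Divide the second equation by 3 to match normals: x - 5y - 5z = -9.
Both planes have normal n = (1, -5, -5), |n| = √51. Any point on the first plane is at distance |(-9) − (-13)|/|n| = 4/√51 = 4√51/51 from the second.

4√51/51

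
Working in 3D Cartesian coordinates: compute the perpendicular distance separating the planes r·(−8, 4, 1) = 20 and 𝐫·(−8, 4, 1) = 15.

With common normal n = (−8, 4, 1) (|n| = 9), the distance is |20 − 15|/|n| = 5/9.

5/9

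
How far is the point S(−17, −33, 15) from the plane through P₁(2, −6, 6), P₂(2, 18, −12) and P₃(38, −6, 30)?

1

P₁P₂ = (0, 24, −18) and P₁P₃ = (36, 0, 24), so a normal is n = P₁P₂ × P₁P₃ = (576, −648, −864).
Then n·(−17, −33, 15) − (−144) = −1224.
|n| = √(331776 + 419904 + 746496) = 1224, so the distance is |-1224|/1224 = 1.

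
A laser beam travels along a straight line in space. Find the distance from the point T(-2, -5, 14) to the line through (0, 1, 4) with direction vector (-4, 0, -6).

2√22

Direction vector d = (-4, 0, -6).
AP = (-2, -6, 10), and AP × d = (36, -52, -24).
|AP × d|² = 4576 and |d|² = 52, so the distance is √(4576/52) = √88 = 2√22.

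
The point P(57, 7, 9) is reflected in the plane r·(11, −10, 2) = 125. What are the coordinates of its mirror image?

(13, 47, 1)

With n = (11, −10, 2), the signed offset is (n·P − 125)/|n|² = 450/225 = 2.
P' = P − 2t·n = (57, 7, 9) − 4·(11, −10, 2) = (13, 47, 1).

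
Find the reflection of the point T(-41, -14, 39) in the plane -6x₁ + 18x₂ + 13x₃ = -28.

(-29, -50, 13)

With n = (-6, 18, 13), the signed offset is (n·T − (-28))/|n|² = 529/529 = 1.
T' = T − 2t·n = (-41, -14, 39) − 2·(-6, 18, 13) = (-29, -50, 13).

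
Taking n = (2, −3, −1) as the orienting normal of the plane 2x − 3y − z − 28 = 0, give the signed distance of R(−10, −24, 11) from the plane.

13√14/14

n·R − 28 = 13.
|n| = √14, so the signed distance is 13√14/14.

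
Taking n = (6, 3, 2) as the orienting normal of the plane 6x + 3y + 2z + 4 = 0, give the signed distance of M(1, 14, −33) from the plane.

-2

n·M − (-4) = -14.
|n| = 7, so the signed distance is -14/7 = -2.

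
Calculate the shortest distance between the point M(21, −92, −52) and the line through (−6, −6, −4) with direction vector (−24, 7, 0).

3√881

Direction vector d = (−24, 7, 0).
AP = (27, −86, −48), and AP × d = (336, 1152, −1875).
|AP × d|² = 4955625 and |d|² = 625, so the distance is √(4955625/625) = √7929 = 3√881.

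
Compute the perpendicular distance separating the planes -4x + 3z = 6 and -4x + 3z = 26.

4

Both planes have normal n = (-4, 0, 3), |n| = 5. Any point on the first plane is at distance |26 − 6|/|n| = 20/5 = 4 from the second.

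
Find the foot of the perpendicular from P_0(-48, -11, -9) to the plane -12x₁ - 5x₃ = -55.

(0, -11, 11)

n = (-12, 0, -5), |n|² = 169, and n·P_0 − (-55) = 676.
t = 676/169 = 4, so the foot is P_0 − t·n = (-48, -11, -9) − 4·(-12, 0, -5) = (0, -11, 11).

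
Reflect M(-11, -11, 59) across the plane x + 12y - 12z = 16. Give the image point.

n = (1, 12, -12), |n|² = 289, n·M − 16 = -867, so t = -867/289 = -3.
Foot F = M − (-3)·n = (-8, 25, 23); the reflection is 2F − M = (-5, 61, -13).

(-5, 61, -13)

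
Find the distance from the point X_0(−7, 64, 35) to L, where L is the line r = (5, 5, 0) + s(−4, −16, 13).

Direction vector d = (−4, −16, 13).
AP = (−12, 59, 35); AP·d = -441, |AP|² = 4850, |d|² = 441.
distance² = |AP|² − (AP·d)²/|d|² = 4850 − 194481/441 = 4409, so the distance is √4409.

√4409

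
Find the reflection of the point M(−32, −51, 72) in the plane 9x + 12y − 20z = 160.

n = (9, 12, −20), |n|² = 625, n·M − 160 = -2500, so t = -2500/625 = -4.
Foot F = M − (-4)·n = (4, −3, −8); the reflection is 2F − M = (40, 45, −88).

(40, 45, -88)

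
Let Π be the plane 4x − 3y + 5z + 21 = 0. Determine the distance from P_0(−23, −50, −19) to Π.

n = (4, −3, 5); n·P − (-21) = -16; |n| = 5√2; distance = 16/(5√2) = 8√2/5.

8√2/5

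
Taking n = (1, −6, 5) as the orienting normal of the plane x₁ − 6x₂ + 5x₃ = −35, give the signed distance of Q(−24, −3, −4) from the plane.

9√62/62

n·Q − (-35) = 9.
|n| = √62, so the signed distance is 9√62/62.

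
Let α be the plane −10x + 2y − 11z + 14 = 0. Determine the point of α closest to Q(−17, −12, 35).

The perpendicular from Q has direction n = (−10, 2, −11): r = (−17, −12, 35) + t(−10, 2, −11).
Substitute into the plane: n·(Q + tn) = -14 gives -239 + 225t = -14, so t = 1.
Foot = (−17, −12, 35) + 1·(−10, 2, −11) = (−27, −10, 24).

(-27, -10, 24)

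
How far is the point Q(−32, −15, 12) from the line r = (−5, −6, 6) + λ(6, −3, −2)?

Direction vector d = (6, −3, −2).
AP = (−27, −9, 6), and AP × d = (36, −18, 135).
|AP × d|² = 19845 and |d|² = 49, so the distance is √(19845/49) = √405 = 9√5.

9√5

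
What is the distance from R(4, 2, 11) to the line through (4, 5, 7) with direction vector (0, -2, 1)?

Direction vector d = (0, -2, 1).
AP = (0, -3, 4); AP·d = 10, |AP|² = 25, |d|² = 5.
distance² = |AP|² − (AP·d)²/|d|² = 25 − 100/5 = 5, so the distance is √5.

√5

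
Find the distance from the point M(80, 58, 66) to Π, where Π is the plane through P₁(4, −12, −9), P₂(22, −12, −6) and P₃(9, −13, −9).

P₁P₂ = (18, 0, 3) and P₁P₃ = (5, −1, 0), so a normal is n = P₁P₂ × P₁P₃ = (3, 15, −18).
d = |3·80 + 15·58 + (-18)·66 − (-6)| / √(9 + 225 + 324) = |-72| / (3√62) = 24/√62.

12√62/31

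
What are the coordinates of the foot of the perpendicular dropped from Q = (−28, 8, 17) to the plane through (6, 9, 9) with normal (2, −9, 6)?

The perpendicular from Q has direction n = (2, −9, 6): r = (−28, 8, 17) + t(2, −9, 6).
Substitute into the plane: n·(Q + tn) = -15 gives -26 + 121t = -15, so t = 1/11.
Foot = (−28, 8, 17) + (1/11)·(2, −9, 6) = (−306/11, 79/11, 193/11).

(-306/11, 79/11, 193/11)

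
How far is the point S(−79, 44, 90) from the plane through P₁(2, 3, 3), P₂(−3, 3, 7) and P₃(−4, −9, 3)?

29/(3√5)

P₁P₂ = (−5, 0, 4) and P₁P₃ = (−6, −12, 0), so a normal is n = P₁P₂ × P₁P₃ = (48, −24, 60).
d = |48·(-79) + (-24)·44 + 60·90 − 204| / √(2304 + 576 + 3600) = |348| / (36√5) = 29√5/15.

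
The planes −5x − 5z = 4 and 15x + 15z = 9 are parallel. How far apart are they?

Divide the second equation by -3 to match normals: −5x − 5z = -3.
With common normal n = (−5, 0, −5) (|n| = 5√2), the distance is |4 − (-3)|/|n| = 7/(5√2) = 7√2/10.

7√2/10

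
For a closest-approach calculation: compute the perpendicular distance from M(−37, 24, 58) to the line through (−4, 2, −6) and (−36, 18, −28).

A direction vector is d = (−32, 16, −22).
AP = (−33, 22, 64); AP·d = 0, |AP|² = 5669, |d|² = 1764.
distance² = |AP|² − (AP·d)²/|d|² = 5669 − 0/1764 = 5669, so the distance is √5669.

√5669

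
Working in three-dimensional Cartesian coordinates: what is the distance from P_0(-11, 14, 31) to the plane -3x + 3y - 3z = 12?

d = |(-3)·(-11) + 3·14 + (-3)·31 − 12| / √(9 + 9 + 9) = |-30| / (3√3) = 10√3/3.

10/√3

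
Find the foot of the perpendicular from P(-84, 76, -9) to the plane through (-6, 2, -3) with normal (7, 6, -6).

(-882/11, 872/11, -135/11)

The perpendicular from P has direction n = (7, 6, -6): r = (-84, 76, -9) + μ(7, 6, -6).
Substitute into the plane: n·(P + μn) = -12 gives -78 + 121μ = -12, so μ = 6/11.
Foot = (-84, 76, -9) + (6/11)·(7, 6, -6) = (-882/11, 872/11, -135/11).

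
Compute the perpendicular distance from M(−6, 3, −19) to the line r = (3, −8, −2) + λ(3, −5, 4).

√41

Direction vector d = (3, −5, 4).
AP = (−9, 11, −17); AP·d = -150, |AP|² = 491, |d|² = 50.
distance² = |AP|² − (AP·d)²/|d|² = 491 − 22500/50 = 41, so the distance is √41.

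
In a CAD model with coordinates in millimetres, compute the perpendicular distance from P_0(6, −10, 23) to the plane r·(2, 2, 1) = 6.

3

Normal vector n = (2, 2, 1), and n·(6, −10, 23) − 6 = 9.
|n| = √(4 + 4 + 1) = 3, so the distance is |9|/3 = 3.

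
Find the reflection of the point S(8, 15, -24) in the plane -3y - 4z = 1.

With n = (0, -3, -4), the signed offset is (n·S − 1)/|n|² = 50/25 = 2.
S' = S − 2t·n = (8, 15, -24) − 4·(0, -3, -4) = (8, 27, -8).

(8, 27, -8)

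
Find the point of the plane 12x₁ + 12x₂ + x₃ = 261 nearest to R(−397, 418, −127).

n = (12, 12, 1), |n|² = 289, and n·R − 261 = -136.
t = -136/289 = -8/17, so the foot is R − t·n = (−397, 418, −127) − (-8/17)·(12, 12, 1) = (−6653/17, 7202/17, −2151/17).

(-6653/17, 7202/17, -2151/17)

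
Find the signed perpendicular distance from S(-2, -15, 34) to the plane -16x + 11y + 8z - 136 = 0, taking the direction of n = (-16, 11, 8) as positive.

1/7

n·S − 136 = 3.
|n| = 21, so the signed distance is 3/21 = 1/7.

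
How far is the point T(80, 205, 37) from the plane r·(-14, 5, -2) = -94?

Normal vector n = (-14, 5, -2), and n·(80, 205, 37) - (-94) = -75.
|n| = √(196 + 25 + 4) = 15, so the distance is |-75|/15 = 5.

5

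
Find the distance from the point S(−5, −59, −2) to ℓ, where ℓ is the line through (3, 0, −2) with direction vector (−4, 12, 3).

Direction vector d = (−4, 12, 3).
AP = (−8, −59, 0); AP·d = -676, |AP|² = 3545, |d|² = 169.
distance² = |AP|² − (AP·d)²/|d|² = 3545 − 456976/169 = 841, so the distance is 29.

29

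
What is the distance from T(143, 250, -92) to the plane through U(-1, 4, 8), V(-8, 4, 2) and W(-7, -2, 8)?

UV = (-7, 0, -6) and UW = (-6, -6, 0), so a normal is n = UV × UW = (-36, 36, 42).
Then n·(143, 250, -92) - 516 = -528.
|n| = √(1296 + 1296 + 1764) = 66, so the distance is |-528|/66 = 8.

8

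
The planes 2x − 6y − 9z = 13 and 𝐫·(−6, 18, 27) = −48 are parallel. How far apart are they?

Divide the second equation by -3 to match normals: 2x − 6y − 9z = 16.
With common normal n = (2, −6, −9) (|n| = 11), the distance is |13 − 16|/|n| = 3/11.

3/11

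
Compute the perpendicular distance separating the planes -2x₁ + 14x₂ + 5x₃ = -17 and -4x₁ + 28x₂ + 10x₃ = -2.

Divide the second equation by 2 to match normals: -2x₁ + 14x₂ + 5x₃ = -1.
With common normal n = (-2, 14, 5) (|n| = 15), the distance is |(-17) − (-1)|/|n| = 16/15.

16/15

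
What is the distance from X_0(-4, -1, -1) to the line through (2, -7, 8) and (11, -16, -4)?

3√17

A direction vector is d = (9, -9, -12).
AP = (-6, 6, -9); AP·d = 0, |AP|² = 153, |d|² = 306.
distance² = |AP|² − (AP·d)²/|d|² = 153 − 0/306 = 153, so the distance is 3√17.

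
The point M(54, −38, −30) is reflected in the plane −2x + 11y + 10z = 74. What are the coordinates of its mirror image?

With n = (−2, 11, 10), the signed offset is (n·M − 74)/|n|² = -900/225 = -4.
M' = M − 2t·n = (54, −38, −30) − (-8)·(−2, 11, 10) = (38, 50, 50).

(38, 50, 50)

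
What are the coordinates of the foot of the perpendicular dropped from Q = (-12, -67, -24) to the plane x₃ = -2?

The perpendicular from Q has direction n = (0, 0, 1): r = (-12, -67, -24) + μ(0, 0, 1).
Substitute into the plane: n·(Q + μn) = -2 gives -24 + 1μ = -2, so μ = 22.
Foot = (-12, -67, -24) + 22·(0, 0, 1) = (-12, -67, -2).

(-12, -67, -2)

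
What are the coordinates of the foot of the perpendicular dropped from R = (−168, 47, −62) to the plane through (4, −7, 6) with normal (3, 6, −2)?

n = (3, 6, −2), |n|² = 49, and n·R − (-42) = -56.
t = -56/49 = -8/7, so the foot is R − t·n = (−168, 47, −62) − (-8/7)·(3, 6, −2) = (−1152/7, 377/7, −450/7).

(-1152/7, 377/7, -450/7)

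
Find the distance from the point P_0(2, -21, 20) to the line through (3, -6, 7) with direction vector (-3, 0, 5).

√259

Direction vector d = (-3, 0, 5).
AP = (-1, -15, 13), and AP × d = (-75, -34, -45).
|AP × d|² = 8806 and |d|² = 34, so the distance is √(8806/34) = √259.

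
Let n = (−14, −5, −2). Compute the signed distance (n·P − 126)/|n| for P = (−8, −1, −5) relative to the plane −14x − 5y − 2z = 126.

n·P − 126 = 1.
|n| = 15, so the signed distance is 1/15.

1/15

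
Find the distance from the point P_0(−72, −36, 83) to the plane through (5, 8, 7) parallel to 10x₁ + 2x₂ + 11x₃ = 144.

22/15

Parallel planes share the normal n = (10, 2, 11); since (5, 8, 7) lies on the plane, its equation is 10x₁ + 2x₂ + 11x₃ = 143.
Then n·(−72, −36, 83) − 143 = −22.
|n| = √(100 + 4 + 121) = 15, so the distance is |-22|/15 = 22/15.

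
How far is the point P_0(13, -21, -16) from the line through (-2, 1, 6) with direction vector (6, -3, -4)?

Direction vector d = (6, -3, -4).
AP = (15, -22, -22), and AP × d = (22, -72, 87).
|AP × d|² = 13237 and |d|² = 61, so the distance is √(13237/61) = √217.

√217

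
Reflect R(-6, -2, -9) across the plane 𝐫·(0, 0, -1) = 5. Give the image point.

With n = (0, 0, -1), the signed offset is (n·R − 5)/|n|² = 4/1 = 4.
R' = R − 2t·n = (-6, -2, -9) − 8·(0, 0, -1) = (-6, -2, -1).

(-6, -2, -1)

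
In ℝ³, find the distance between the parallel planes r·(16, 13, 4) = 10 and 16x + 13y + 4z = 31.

1

With common normal n = (16, 13, 4) (|n| = 21), the distance is |10 − 31|/|n| = 21/21 = 1.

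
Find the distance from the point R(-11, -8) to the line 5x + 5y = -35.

6√2

The normal to the line is n = (5, 5) with |n| = 5√2.
|n·R − (-35)| = |-95 − (-35)| = 60, so the distance is 60/(5√2) = 6√2.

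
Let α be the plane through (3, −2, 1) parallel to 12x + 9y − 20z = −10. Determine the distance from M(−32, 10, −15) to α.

8/25

Parallel planes share the normal n = (12, 9, −20); since (3, −2, 1) lies on the plane, its equation is 12x + 9y − 20z = -2.
Then n·(−32, 10, −15) − (−2) = 8.
|n| = √(144 + 81 + 400) = 25, so the distance is |8|/25 = 8/25.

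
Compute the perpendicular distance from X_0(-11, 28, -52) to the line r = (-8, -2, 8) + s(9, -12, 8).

Direction vector d = (9, -12, 8).
AP = (-3, 30, -60); AP·d = -867, |AP|² = 4509, |d|² = 289.
distance² = |AP|² − (AP·d)²/|d|² = 4509 − 751689/289 = 1908, so the distance is 6√53.

6√53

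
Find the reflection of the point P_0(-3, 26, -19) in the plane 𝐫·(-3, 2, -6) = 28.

With n = (-3, 2, -6), the signed offset is (n·P_0 − 28)/|n|² = 147/49 = 3.
P_0' = P_0 − 2t·n = (-3, 26, -19) − 6·(-3, 2, -6) = (15, 14, 17).

(15, 14, 17)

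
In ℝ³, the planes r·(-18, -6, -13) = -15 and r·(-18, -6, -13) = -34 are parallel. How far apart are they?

Both planes have normal n = (-18, -6, -13), |n| = 23. Any point on the first plane is at distance |(-34) − (-15)|/|n| = 19/23 from the second.

19/23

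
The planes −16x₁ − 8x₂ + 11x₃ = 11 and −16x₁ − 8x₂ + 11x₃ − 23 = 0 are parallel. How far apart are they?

With common normal n = (−16, −8, 11) (|n| = 21), the distance is |11 − 23|/|n| = 12/21 = 4/7.

4/7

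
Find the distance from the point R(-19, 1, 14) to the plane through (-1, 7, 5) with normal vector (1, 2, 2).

The plane has equation n·(r − (-1, 7, 5)) = 0, i.e. n·r = 23.
n = (1, 2, 2); n·P − 23 = -12; |n| = 3; distance = 12/3 = 4.

4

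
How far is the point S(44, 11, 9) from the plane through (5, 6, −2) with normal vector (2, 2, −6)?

The plane has equation n·(r − (5, 6, −2)) = 0, i.e. n·r = 34.
Then n·(44, 11, 9) − 34 = 22.
|n| = √(4 + 4 + 36) = 2√11, so the distance is |22|/(2√11) = √11.

√11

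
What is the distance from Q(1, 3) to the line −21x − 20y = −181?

100/29

d = |(-21)·1 + (-20)·3 − (-181)| / √(441 + 400) = |100|/29 = 100/29.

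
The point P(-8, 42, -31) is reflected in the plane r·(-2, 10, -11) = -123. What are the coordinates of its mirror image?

(8, -38, 57)

With n = (-2, 10, -11), the signed offset is (n·P − (-123))/|n|² = 900/225 = 4.
P' = P − 2t·n = (-8, 42, -31) − 8·(-2, 10, -11) = (8, -38, 57).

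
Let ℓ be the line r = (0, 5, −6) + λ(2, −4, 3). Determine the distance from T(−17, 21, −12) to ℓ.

3√13

Direction vector d = (2, −4, 3).
AP = (−17, 16, −6); AP·d = -116, |AP|² = 581, |d|² = 29.
distance² = |AP|² − (AP·d)²/|d|² = 581 − 13456/29 = 117, so the distance is 3√13.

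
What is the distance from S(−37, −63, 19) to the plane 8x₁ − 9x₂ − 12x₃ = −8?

Normal vector n = (8, −9, −12), and n·(−37, −63, 19) − (−8) = 51.
|n| = √(64 + 81 + 144) = 17, so the distance is |51|/17 = 3.

3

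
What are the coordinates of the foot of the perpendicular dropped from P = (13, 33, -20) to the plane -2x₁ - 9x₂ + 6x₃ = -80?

n = (-2, -9, 6), |n|² = 121, and n·P − (-80) = -363.
t = -363/121 = -3, so the foot is P − t·n = (13, 33, -20) − (-3)·(-2, -9, 6) = (7, 6, -2).

(7, 6, -2)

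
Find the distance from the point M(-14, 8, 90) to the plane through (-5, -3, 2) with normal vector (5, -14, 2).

23/15

The plane has equation n·(r − (-5, -3, 2)) = 0, i.e. n·r = 21.
n = (5, -14, 2); n·P − 21 = -23; |n| = 15; distance = 23/15.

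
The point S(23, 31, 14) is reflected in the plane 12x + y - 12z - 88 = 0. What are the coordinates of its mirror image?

n = (12, 1, -12), |n|² = 289, n·S − 88 = 51, so t = 51/289 = 3/17.
Foot F = S − (3/17)·n = (355/17, 524/17, 274/17); the reflection is 2F − S = (319/17, 521/17, 310/17).

(319/17, 521/17, 310/17)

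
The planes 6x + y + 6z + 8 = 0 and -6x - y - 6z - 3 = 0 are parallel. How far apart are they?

Divide the second equation by -1 to match normals: 6x + y + 6z = -3.
Both planes have normal n = (6, 1, 6), |n| = √73. Any point on the first plane is at distance |(-3) − (-8)|/|n| = 5/√73 = 5√73/73 from the second.

5√73/73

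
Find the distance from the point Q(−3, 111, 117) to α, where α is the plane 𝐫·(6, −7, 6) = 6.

9

Normal vector n = (6, −7, 6), and n·(−3, 111, 117) − 6 = −99.
|n| = √(36 + 49 + 36) = 11, so the distance is |-99|/11 = 9.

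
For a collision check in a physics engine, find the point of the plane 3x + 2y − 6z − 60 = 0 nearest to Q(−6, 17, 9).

(0, 21, -3)

The perpendicular from Q has direction n = (3, 2, −6): r = (−6, 17, 9) + t(3, 2, −6).
Substitute into the plane: n·(Q + tn) = 60 gives -38 + 49t = 60, so t = 2.
Foot = (−6, 17, 9) + 2·(3, 2, −6) = (0, 21, −3).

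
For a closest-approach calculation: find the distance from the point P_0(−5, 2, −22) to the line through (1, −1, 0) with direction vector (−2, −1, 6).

Direction vector d = (−2, −1, 6).
AP = (−6, 3, −22), and AP × d = (−4, 80, 12).
|AP × d|² = 6560 and |d|² = 41, so the distance is √(6560/41) = √160 = 4√10.

4√10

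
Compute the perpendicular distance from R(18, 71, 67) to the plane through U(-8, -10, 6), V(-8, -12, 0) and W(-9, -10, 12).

UV = (0, -2, -6) and UW = (-1, 0, 6), so a normal is n = UV × UW = (-12, 6, -2).
Then n·(18, 71, 67) - 24 = 52.
|n| = √(144 + 36 + 4) = 2√46, so the distance is |52|/(2√46) = 26/√46.

13√46/23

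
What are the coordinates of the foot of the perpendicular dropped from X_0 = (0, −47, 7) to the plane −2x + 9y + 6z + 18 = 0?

n = (−2, 9, 6), |n|² = 121, and n·X_0 − (-18) = -363.
t = -363/121 = -3, so the foot is X_0 − t·n = (0, −47, 7) − (-3)·(−2, 9, 6) = (−6, −20, 25).

(-6, -20, 25)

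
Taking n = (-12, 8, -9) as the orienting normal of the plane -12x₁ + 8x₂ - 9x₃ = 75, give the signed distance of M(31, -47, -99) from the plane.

4

n·M − 75 = 68.
|n| = 17, so the signed distance is 68/17 = 4.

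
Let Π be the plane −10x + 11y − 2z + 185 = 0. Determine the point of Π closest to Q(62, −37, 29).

n = (−10, 11, −2), |n|² = 225, and n·Q − (-185) = -900.
t = -900/225 = -4, so the foot is Q − t·n = (62, −37, 29) − (-4)·(−10, 11, −2) = (22, 7, 21).

(22, 7, 21)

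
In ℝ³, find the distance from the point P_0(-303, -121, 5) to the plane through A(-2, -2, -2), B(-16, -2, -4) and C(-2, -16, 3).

7

AB = (-14, 0, -2) and AC = (0, -14, 5), so a normal is n = AB × AC = (-28, 70, 196).
Then n·(-303, -121, 5) - (-476) = 1470.
|n| = √(784 + 4900 + 38416) = 210, so the distance is |1470|/210 = 7.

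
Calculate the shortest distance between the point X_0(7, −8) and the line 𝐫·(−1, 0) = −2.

5

The normal to the line is n = (−1, 0) with |n| = 1.
|n·X_0 − (-2)| = |-7 − (-2)| = 5, so the distance is 5/1 = 5.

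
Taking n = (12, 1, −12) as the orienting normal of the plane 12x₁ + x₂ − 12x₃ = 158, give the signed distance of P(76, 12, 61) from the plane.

2

n·P − 158 = 34.
|n| = 17, so the signed distance is 34/17 = 2.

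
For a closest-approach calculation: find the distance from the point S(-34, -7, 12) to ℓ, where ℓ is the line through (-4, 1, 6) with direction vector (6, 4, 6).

18√2

Direction vector d = (6, 4, 6).
AP = (-30, -8, 6); AP·d = -176, |AP|² = 1000, |d|² = 88.
distance² = |AP|² − (AP·d)²/|d|² = 1000 − 30976/88 = 648, so the distance is 18√2.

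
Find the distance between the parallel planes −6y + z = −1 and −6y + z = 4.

With common normal n = (0, −6, 1) (|n| = √37), the distance is |(-1) − 4|/|n| = 5/√37 = 5√37/37.

5√37/37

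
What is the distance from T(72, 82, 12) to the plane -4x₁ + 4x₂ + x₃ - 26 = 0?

Normal vector n = (-4, 4, 1), and n·(72, 82, 12) - 26 = 26.
|n| = √(16 + 16 + 1) = √33, so the distance is |26|/√33 = 26√33/33.

26√33/33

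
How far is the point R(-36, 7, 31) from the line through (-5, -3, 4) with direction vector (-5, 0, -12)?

√1621

Direction vector d = (-5, 0, -12).
AP = (-31, 10, 27), and AP × d = (-120, -507, 50).
|AP × d|² = 273949 and |d|² = 169, so the distance is √(273949/169) = √1621.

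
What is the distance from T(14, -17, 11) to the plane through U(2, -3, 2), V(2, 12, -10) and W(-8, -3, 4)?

1/√42

UV = (0, 15, -12) and UW = (-10, 0, 2), so a normal is n = UV × UW = (30, 120, 150).
d = |30·14 + 120·(-17) + 150·11 − 0| / √(900 + 14400 + 22500) = |30| / (30√42) = 1/√42.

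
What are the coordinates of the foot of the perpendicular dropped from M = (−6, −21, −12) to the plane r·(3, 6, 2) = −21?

(3, -3, -6)

The perpendicular from M has direction n = (3, 6, 2): r = (−6, −21, −12) + λ(3, 6, 2).
Substitute into the plane: n·(M + λn) = -21 gives -168 + 49λ = -21, so λ = 3.
Foot = (−6, −21, −12) + 3·(3, 6, 2) = (3, −3, −6).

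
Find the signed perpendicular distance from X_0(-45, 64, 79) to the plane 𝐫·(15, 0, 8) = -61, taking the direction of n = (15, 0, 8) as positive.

18/17

n·X_0 − (-61) = 18.
|n| = 17, so the signed distance is 18/17.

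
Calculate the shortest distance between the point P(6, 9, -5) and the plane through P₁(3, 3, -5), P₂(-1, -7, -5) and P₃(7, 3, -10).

P₁P₂ = (-4, -10, 0) and P₁P₃ = (4, 0, -5), so a normal is n = P₁P₂ × P₁P₃ = (50, -20, 40).
Then n·(6, 9, -5) - (-110) = 30.
|n| = √(2500 + 400 + 1600) = 30√5, so the distance is |30|/(30√5) = 1/√5.

√5/5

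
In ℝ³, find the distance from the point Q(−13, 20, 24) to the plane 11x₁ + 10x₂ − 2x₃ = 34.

d = |11·(-13) + 10·20 + (-2)·24 − 34| / √(121 + 100 + 4) = |-25| / 15 = 5/3.

5/3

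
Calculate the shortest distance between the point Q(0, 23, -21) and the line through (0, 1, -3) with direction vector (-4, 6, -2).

Direction vector d = (-4, 6, -2).
AP = (0, 22, -18), and AP × d = (64, 72, 88).
|AP × d|² = 17024 and |d|² = 56, so the distance is √(17024/56) = √304 = 4√19.

4√19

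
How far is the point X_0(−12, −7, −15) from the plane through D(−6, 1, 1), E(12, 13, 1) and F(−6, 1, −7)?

12√13/13

DE = (18, 12, 0) and DF = (0, 0, −8), so a normal is n = DE × DF = (−96, 144, 0).
d = |(-96)·(-12) + 144·(-7) − 720| / √(9216 + 20736 + 0) = |-576| / (48√13) = 12/√13.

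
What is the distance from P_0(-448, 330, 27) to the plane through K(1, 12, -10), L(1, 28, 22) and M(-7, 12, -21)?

7

KL = (0, 16, 32) and KM = (-8, 0, -11), so a normal is n = KL × KM = (-176, -256, 128).
Then n·(-448, 330, 27) - (-4528) = 2352.
|n| = √(30976 + 65536 + 16384) = 336, so the distance is |2352|/336 = 7.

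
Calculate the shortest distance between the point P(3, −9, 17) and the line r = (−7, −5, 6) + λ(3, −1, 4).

Direction vector d = (3, −1, 4).
AP = (10, −4, 11); AP·d = 78, |AP|² = 237, |d|² = 26.
distance² = |AP|² − (AP·d)²/|d|² = 237 − 6084/26 = 3, so the distance is √3.

√3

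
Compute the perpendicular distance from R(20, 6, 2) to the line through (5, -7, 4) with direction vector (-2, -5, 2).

Direction vector d = (-2, -5, 2).
AP = (15, 13, -2), and AP × d = (16, -26, -49).
|AP × d|² = 3333 and |d|² = 33, so the distance is √(3333/33) = √101.

√101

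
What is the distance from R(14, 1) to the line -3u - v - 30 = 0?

The normal to the line is n = (-3, -1) with |n| = √10.
|n·R − 30| = |-43 − 30| = 73, so the distance is 73/√10.

73√10/10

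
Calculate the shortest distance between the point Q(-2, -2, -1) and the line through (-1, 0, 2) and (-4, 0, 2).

A direction vector is d = (-3, 0, 0).
AP = (-1, -2, -3), and AP × d = (0, 9, -6).
|AP × d|² = 117 and |d|² = 9, so the distance is √(117/9) = √13.

√13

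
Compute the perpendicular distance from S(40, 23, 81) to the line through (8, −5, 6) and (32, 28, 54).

√377

A direction vector is d = (24, 33, 48).
AP = (32, 28, 75); AP·d = 5292, |AP|² = 7433, |d|² = 3969.
distance² = |AP|² − (AP·d)²/|d|² = 7433 − 28005264/3969 = 377, so the distance is √377.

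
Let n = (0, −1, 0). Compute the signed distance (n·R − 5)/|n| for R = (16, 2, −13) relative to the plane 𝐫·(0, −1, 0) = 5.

-7

n·R − 5 = -7.
|n| = 1, so the signed distance is -7/1 = -7.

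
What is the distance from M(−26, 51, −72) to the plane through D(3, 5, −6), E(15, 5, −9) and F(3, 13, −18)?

DE = (12, 0, −3) and DF = (0, 8, −12), so a normal is n = DE × DF = (24, 144, 96).
n = (24, 144, 96); n·P − 216 = -408; |n| = 24√53; distance = 408/(24√53) = 17√53/53.

17/√53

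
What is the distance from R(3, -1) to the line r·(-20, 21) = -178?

d = |(-20)·3 + 21·(-1) − (-178)| / √(400 + 441) = |97|/29 = 97/29.

97/29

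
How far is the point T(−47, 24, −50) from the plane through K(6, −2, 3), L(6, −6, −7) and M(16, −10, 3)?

KL = (0, −4, −10) and KM = (10, −8, 0), so a normal is n = KL × KM = (−80, −100, 40).
Then n·(−47, 24, −50) − (−160) = −480.
|n| = √(6400 + 10000 + 1600) = 60√5, so the distance is |-480|/(60√5) = 8/√5.

8/√5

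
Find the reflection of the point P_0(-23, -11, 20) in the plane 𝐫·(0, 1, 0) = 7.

(-23, 25, 20)

With n = (0, 1, 0), the signed offset is (n·P_0 − 7)/|n|² = -18/1 = -18.
P_0' = P_0 − 2t·n = (-23, -11, 20) − (-36)·(0, 1, 0) = (-23, 25, 20).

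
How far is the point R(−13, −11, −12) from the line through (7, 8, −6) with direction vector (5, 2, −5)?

√581

Direction vector d = (5, 2, −5).
AP = (−20, −19, −6); AP·d = -108, |AP|² = 797, |d|² = 54.
distance² = |AP|² − (AP·d)²/|d|² = 797 − 11664/54 = 581, so the distance is √581.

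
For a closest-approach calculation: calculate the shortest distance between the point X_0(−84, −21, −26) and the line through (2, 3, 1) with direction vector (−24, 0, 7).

2√769

Direction vector d = (−24, 0, 7).
AP = (−86, −24, −27), and AP × d = (−168, 1250, −576).
|AP × d|² = 1922500 and |d|² = 625, so the distance is √(1922500/625) = √3076 = 2√769.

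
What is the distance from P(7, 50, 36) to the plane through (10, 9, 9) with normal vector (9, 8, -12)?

23/17

The plane has equation n·(r − (10, 9, 9)) = 0, i.e. n·r = 54.
d = |9·7 + 8·50 + (-12)·36 − 54| / √(81 + 64 + 144) = |-23| / 17 = 23/17.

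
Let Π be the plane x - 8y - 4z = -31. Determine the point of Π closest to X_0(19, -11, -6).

n = (1, -8, -4), |n|² = 81, and n·X_0 − (-31) = 162.
t = 162/81 = 2, so the foot is X_0 − t·n = (19, -11, -6) − 2·(1, -8, -4) = (17, 5, 2).

(17, 5, 2)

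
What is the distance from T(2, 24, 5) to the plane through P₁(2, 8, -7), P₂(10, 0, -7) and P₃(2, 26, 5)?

4/√17

P₁P₂ = (8, -8, 0) and P₁P₃ = (0, 18, 12), so a normal is n = P₁P₂ × P₁P₃ = (-96, -96, 144).
n = (-96, -96, 144); n·P − (-1968) = 192; |n| = 48√17; distance = 192/(48√17) = 4/√17.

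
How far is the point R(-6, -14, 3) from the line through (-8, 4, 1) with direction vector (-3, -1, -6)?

2√83

Direction vector d = (-3, -1, -6).
AP = (2, -18, 2); AP·d = 0, |AP|² = 332, |d|² = 46.
distance² = |AP|² − (AP·d)²/|d|² = 332 − 0/46 = 332, so the distance is 2√83.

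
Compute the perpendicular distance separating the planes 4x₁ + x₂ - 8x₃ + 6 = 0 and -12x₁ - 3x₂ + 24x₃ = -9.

Divide the second equation by -3 to match normals: 4x₁ + x₂ - 8x₃ = 3.
With common normal n = (4, 1, -8) (|n| = 9), the distance is |(-6) − 3|/|n| = 9/9 = 1.

1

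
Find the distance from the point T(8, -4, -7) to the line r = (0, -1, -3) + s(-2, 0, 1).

Direction vector d = (-2, 0, 1).
AP = (8, -3, -4); AP·d = -20, |AP|² = 89, |d|² = 5.
distance² = |AP|² − (AP·d)²/|d|² = 89 − 400/5 = 9, so the distance is 3.

3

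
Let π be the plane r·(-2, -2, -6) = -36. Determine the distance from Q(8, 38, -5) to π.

Normal vector n = (-2, -2, -6), and n·(8, 38, -5) - (-36) = -26.
|n| = √(4 + 4 + 36) = 2√11, so the distance is |-26|/(2√11) = 13√11/11.

13√11/11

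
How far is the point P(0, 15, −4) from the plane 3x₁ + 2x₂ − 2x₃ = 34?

4√17/17

d = |3·0 + 2·15 + (-2)·(-4) − 34| / √(9 + 4 + 4) = |4| / √17 = 4/√17.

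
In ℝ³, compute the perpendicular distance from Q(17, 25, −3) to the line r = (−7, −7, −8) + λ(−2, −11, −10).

5√29

Direction vector d = (−2, −11, −10).
AP = (24, 32, 5); AP·d = -450, |AP|² = 1625, |d|² = 225.
distance² = |AP|² − (AP·d)²/|d|² = 1625 − 202500/225 = 725, so the distance is 5√29.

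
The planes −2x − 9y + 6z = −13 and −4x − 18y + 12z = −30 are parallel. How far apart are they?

2/11

Divide the second equation by 2 to match normals: −2x − 9y + 6z = -15.
Both planes have normal n = (−2, −9, 6), |n| = 11. Any point on the first plane is at distance |(-15) − (-13)|/|n| = 2/11 from the second.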